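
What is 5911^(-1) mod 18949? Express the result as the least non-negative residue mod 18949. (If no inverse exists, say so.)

4597

gcd(18949, 5911) by repeated division:
18949 = 3·5911 + 1216
5911 = 4·1216 + 1047
1216 = 1·1047 + 169
1047 = 6·169 + 33
169 = 5·33 + 4
33 = 8·4 + 1
4 = 4·1 + 0
Since gcd(5911, 18949) = 1, back-substitute to write 1 as a combination:
1 = 33 − 8·4
1 = −8·169 + 41·33
1 = 41·1047 − 254·169
1 = −254·1216 + 295·1047
1 = 295·5911 − 1434·1216
1 = −1434·18949 + 4597·5911
So 5911·4597 ≡ 1 (mod 18949).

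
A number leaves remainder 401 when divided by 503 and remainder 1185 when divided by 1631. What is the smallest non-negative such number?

232787

Write x = 401 + 503·k. Then 503·k ≡ 1185 − 401 ≡ 784 (mod 1631).
Need 503⁻¹ mod 1631. Extended Euclid on (1631, 503):
1631 = 3×503 + 122
503 = 4×122 + 15
122 = 8×15 + 2
15 = 7×2 + 1
2 = 2×1 + 0
Back-substitute:
1 = 15 − 7·2
1 = −7·122 + 57·15
1 = 57·503 − 235·122
1 = −235·1631 + 762·503
503⁻¹ ≡ 762 (mod 1631), so k ≡ 762·784 ≡ 462 (mod 1631).
x = 401 + 503·462 = 232787.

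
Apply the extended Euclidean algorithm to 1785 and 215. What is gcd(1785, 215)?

5

Repeated division:
1785 = 8*215 + 65
215 = 3*65 + 20
65 = 3*20 + 5
20 = 4*5 + 0
gcd(1785, 215) = 5.
Working backward:
5 = 65 − 3·20
5 = −3·215 + 10·65
5 = 10·1785 − 83·215
So 5 = (10)·1785 + (-83)·215.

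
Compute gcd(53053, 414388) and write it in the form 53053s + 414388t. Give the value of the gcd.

Euclidean algorithm:
414388 = 7·53053 + 43017
53053 = 1·43017 + 10036
43017 = 4·10036 + 2873
10036 = 3·2873 + 1417
2873 = 2·1417 + 39
1417 = 36·39 + 13
39 = 3·13 + 0
gcd(53053, 414388) = 13.
Working backward:
13 = 1417 − 36·39
13 = −36·2873 + 73·1417
13 = 73·10036 − 255·2873
13 = −255·43017 + 1093·10036
13 = 1093·53053 − 1348·43017
13 = −1348·414388 + 10529·53053
So 13 = (-1348)·414388 + (10529)·53053.

13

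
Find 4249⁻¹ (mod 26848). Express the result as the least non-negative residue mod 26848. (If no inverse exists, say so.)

7753

Apply the Euclidean algorithm to 26848 and 4249:
26848 = 6·4249 + 1354
4249 = 3·1354 + 187
1354 = 7·187 + 45
187 = 4·45 + 7
45 = 6·7 + 3
7 = 2·3 + 1
3 = 3·1 + 0
The gcd is 1. Working backward:
1 = 7 − 2·3
1 = −2·45 + 13·7
1 = 13·187 − 54·45
1 = −54·1354 + 391·187
1 = 391·4249 − 1227·1354
1 = −1227·26848 + 7753·4249
So 4249·7753 ≡ 1 (mod 26848).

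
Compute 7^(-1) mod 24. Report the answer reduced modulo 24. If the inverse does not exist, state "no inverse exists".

gcd(24, 7) by repeated division:
24 = 3·7 + 3
7 = 2·3 + 1
3 = 3·1 + 0
gcd = 1, so the inverse exists. Back-substitute:
1 = 7 − 2·3
1 = −2·24 + 7·7
So 7·7 ≡ 1 (mod 24).

7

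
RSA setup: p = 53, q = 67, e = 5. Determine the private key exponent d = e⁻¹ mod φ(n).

φ(n) = (p−1)(q−1) = 52·66 = 3432.
Need d with 5·d ≡ 1 (mod 3432). Apply the extended Euclidean algorithm:
3432 = 686·5 + 2
5 = 2·2 + 1
2 = 2·1 + 0
Back-substitute:
1 = 5 − 2·2
1 = −2·3432 + 1373·5
So 5·1373 ≡ 1 (mod 3432), hence d = 1373.

1373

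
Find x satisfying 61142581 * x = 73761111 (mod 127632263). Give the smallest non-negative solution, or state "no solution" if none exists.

First find gcd(61142581, 127632263):
127632263 = 2*61142581 + 5347101
61142581 = 11*5347101 + 2324470
5347101 = 2*2324470 + 698161
2324470 = 3*698161 + 229987
698161 = 3*229987 + 8200
229987 = 28*8200 + 387
8200 = 21*387 + 73
387 = 5*73 + 22
73 = 3*22 + 7
22 = 3*7 + 1
7 = 7*1 + 0
gcd = 1, so a unique solution mod 127632263 exists.
Back-substitute for the Bézout coefficients:
1 = 22 − 3·7
1 = −3·73 + 10·22
1 = 10·387 − 53·73
1 = −53·8200 + 1123·387
1 = 1123·229987 − 31497·8200
1 = −31497·698161 + 95614·229987
1 = 95614·2324470 − 318339·698161
1 = −318339·5347101 + 732292·2324470
1 = 732292·61142581 − 8373551·5347101
1 = −8373551·127632263 + 17479394·61142581
So 61142581·(17479394) ≡ 1 (mod 127632263), giving 61142581⁻¹ ≡ 17479394.
x ≡ 61142581⁻¹·73761111 ≡ 17479394·73761111 ≡ 8338472 (mod 127632263).

8338472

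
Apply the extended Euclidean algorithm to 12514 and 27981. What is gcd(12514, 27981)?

1

Repeated division:
27981 = 2×12514 + 2953
12514 = 4×2953 + 702
2953 = 4×702 + 145
702 = 4×145 + 122
145 = 1×122 + 23
122 = 5×23 + 7
23 = 3×7 + 2
7 = 3×2 + 1
2 = 2×1 + 0
gcd(12514, 27981) = 1.
Back-substituting:
1 = 7 − 3·2
1 = −3·23 + 10·7
1 = 10·122 − 53·23
1 = −53·145 + 63·122
1 = 63·702 − 305·145
1 = −305·2953 + 1283·702
1 = 1283·12514 − 5437·2953
1 = −5437·27981 + 12157·12514
So 1 = (-5437)·27981 + (12157)·12514.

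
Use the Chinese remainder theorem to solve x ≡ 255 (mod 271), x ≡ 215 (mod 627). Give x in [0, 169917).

Write x = 255 + 271·k. Then 271·k ≡ 215 − 255 ≡ 587 (mod 627).
Need 271⁻¹ mod 627. Extended Euclid on (627, 271):
627 = 2*271 + 85
271 = 3*85 + 16
85 = 5*16 + 5
16 = 3*5 + 1
5 = 5*1 + 0
Back-substitute:
1 = 16 − 3·5
1 = −3·85 + 16·16
1 = 16·271 − 51·85
1 = −51·627 + 118·271
271⁻¹ ≡ 118 (mod 627), so k ≡ 118·587 ≡ 296 (mod 627).
x = 255 + 271·296 = 80471.

80471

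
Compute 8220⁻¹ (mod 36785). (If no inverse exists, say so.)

no inverse exists

Euclidean algorithm on 36785, 8220:
36785 = 4*8220 + 3905
8220 = 2*3905 + 410
3905 = 9*410 + 215
410 = 1*215 + 195
215 = 1*195 + 20
195 = 9*20 + 15
20 = 1*15 + 5
15 = 3*5 + 0
The gcd is 5, not 1, hence no inverse exists.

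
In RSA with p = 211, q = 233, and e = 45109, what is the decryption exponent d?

34189

φ(n) = (p−1)(q−1) = 210·232 = 48720.
Need d with 45109·d ≡ 1 (mod 48720). Apply the extended Euclidean algorithm:
48720 = 1*45109 + 3611
45109 = 12*3611 + 1777
3611 = 2*1777 + 57
1777 = 31*57 + 10
57 = 5*10 + 7
10 = 1*7 + 3
7 = 2*3 + 1
3 = 3*1 + 0
Back-substitute:
1 = 7 − 2·3
1 = −2·10 + 3·7
1 = 3·57 − 17·10
1 = −17·1777 + 530·57
1 = 530·3611 − 1077·1777
1 = −1077·45109 + 13454·3611
1 = 13454·48720 − 14531·45109
So 45109·(-14531) ≡ 1 (mod 48720), hence d ≡ -14531 ≡ 34189 (mod 48720).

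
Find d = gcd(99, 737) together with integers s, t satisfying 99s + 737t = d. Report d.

Euclidean algorithm:
737 = 7*99 + 44
99 = 2*44 + 11
44 = 4*11 + 0
gcd(99, 737) = 11.
Express as a combination:
11 = 99 − 2·44
11 = −2·737 + 15·99
So 11 = (-2)·737 + (15)·99.

11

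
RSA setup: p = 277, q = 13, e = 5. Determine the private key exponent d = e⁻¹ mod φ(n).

φ(n) = (p−1)(q−1) = 276·12 = 3312.
Need d with 5·d ≡ 1 (mod 3312). Apply the extended Euclidean algorithm:
3312 = 662·5 + 2
5 = 2·2 + 1
2 = 2·1 + 0
Back-substitute:
1 = 5 − 2·2
1 = −2·3312 + 1325·5
So 5·1325 ≡ 1 (mod 3312), hence d = 1325.

1325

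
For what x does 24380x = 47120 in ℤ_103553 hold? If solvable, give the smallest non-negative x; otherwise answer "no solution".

First find gcd(24380, 103553):
103553 = 4·24380 + 6033
24380 = 4·6033 + 248
6033 = 24·248 + 81
248 = 3·81 + 5
81 = 16·5 + 1
5 = 5·1 + 0
gcd = 1, so a unique solution mod 103553 exists.
Back-substitute for the Bézout coefficients:
1 = 81 − 16·5
1 = −16·248 + 49·81
1 = 49·6033 − 1192·248
1 = −1192·24380 + 4817·6033
1 = 4817·103553 − 20460·24380
So 24380·(-20460) ≡ 1 (mod 103553), giving 24380⁻¹ ≡ 83093.
x ≡ 24380⁻¹·47120 ≡ 83093·47120 ≡ 3230 (mod 103553).

3230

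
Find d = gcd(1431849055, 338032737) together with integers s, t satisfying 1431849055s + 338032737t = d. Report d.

Apply Euclid's algorithm to 1431849055 and 338032737:
1431849055 = 4*338032737 + 79718107
338032737 = 4*79718107 + 19160309
79718107 = 4*19160309 + 3076871
19160309 = 6*3076871 + 699083
3076871 = 4*699083 + 280539
699083 = 2*280539 + 138005
280539 = 2*138005 + 4529
138005 = 30*4529 + 2135
4529 = 2*2135 + 259
2135 = 8*259 + 63
259 = 4*63 + 7
63 = 9*7 + 0
gcd(1431849055, 338032737) = 7.
Back-substituting:
7 = 259 − 4·63
7 = −4·2135 + 33·259
7 = 33·4529 − 70·2135
7 = −70·138005 + 2133·4529
7 = 2133·280539 − 4336·138005
7 = −4336·699083 + 10805·280539
7 = 10805·3076871 − 47556·699083
7 = −47556·19160309 + 296141·3076871
7 = 296141·79718107 − 1232120·19160309
7 = −1232120·338032737 + 5224621·79718107
7 = 5224621·1431849055 − 22130604·338032737
So 7 = (5224621)·1431849055 + (-22130604)·338032737.

7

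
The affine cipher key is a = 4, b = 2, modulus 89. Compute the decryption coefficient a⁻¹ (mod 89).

Extended Euclidean algorithm:
89 = 22×4 + 1
4 = 4×1 + 0
The gcd is 1. Working backward:
1 = 89 − 22·4
So 4·(-22) ≡ 1 (mod 89), and -22 ≡ 67 (mod 89).

67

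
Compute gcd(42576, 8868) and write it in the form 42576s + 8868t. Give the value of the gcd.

12

Euclidean algorithm:
42576 = 4×8868 + 7104
8868 = 1×7104 + 1764
7104 = 4×1764 + 48
1764 = 36×48 + 36
48 = 1×36 + 12
36 = 3×12 + 0
gcd(42576, 8868) = 12.
Express as a combination:
12 = 48 − 36
12 = −1764 + 37·48
12 = 37·7104 − 149·1764
12 = −149·8868 + 186·7104
12 = 186·42576 − 893·8868
So 12 = (186)·42576 + (-893)·8868.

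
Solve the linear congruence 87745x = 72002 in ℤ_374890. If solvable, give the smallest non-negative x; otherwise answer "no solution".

no solution

gcd(87745, 374890):
374890 = 4*87745 + 23910
87745 = 3*23910 + 16015
23910 = 1*16015 + 7895
16015 = 2*7895 + 225
7895 = 35*225 + 20
225 = 11*20 + 5
20 = 4*5 + 0
gcd = 5, but 5 ∤ 72002, so the congruence has no solution.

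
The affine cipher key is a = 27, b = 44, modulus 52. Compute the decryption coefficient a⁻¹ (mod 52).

gcd(52, 27) by repeated division:
52 = 1×27 + 25
27 = 1×25 + 2
25 = 12×2 + 1
2 = 2×1 + 0
The gcd is 1. Working backward:
1 = 25 − 12·2
1 = −12·27 + 13·25
1 = 13·52 − 25·27
Thus 27·(-25) ≡ 1 (mod 52); reducing, -25 mod 52 = 27.

27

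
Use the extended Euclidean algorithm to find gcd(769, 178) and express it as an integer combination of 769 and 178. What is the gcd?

Euclidean algorithm:
769 = 4·178 + 57
178 = 3·57 + 7
57 = 8·7 + 1
7 = 7·1 + 0
gcd(769, 178) = 1.
Working backward:
1 = 57 − 8·7
1 = −8·178 + 25·57
1 = 25·769 − 108·178
So 1 = (25)·769 + (-108)·178.

1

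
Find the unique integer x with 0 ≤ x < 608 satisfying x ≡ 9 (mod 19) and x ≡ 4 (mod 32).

484

Write x = 9 + 19·k. Then 19·k ≡ 4 − 9 ≡ 27 (mod 32).
Need 19⁻¹ mod 32. Extended Euclid on (32, 19):
32 = 1*19 + 13
19 = 1*13 + 6
13 = 2*6 + 1
6 = 6*1 + 0
Back-substitute:
1 = 13 − 2·6
1 = −2·19 + 3·13
1 = 3·32 − 5·19
19⁻¹ ≡ 27 (mod 32), so k ≡ 27·27 ≡ 25 (mod 32).
x = 9 + 19·25 = 484.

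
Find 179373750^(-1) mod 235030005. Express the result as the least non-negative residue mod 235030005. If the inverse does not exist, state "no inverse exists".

no inverse exists

Euclidean algorithm on 235030005, 179373750:
235030005 = 1×179373750 + 55656255
179373750 = 3×55656255 + 12404985
55656255 = 4×12404985 + 6036315
12404985 = 2×6036315 + 332355
6036315 = 18×332355 + 53925
332355 = 6×53925 + 8805
53925 = 6×8805 + 1095
8805 = 8×1095 + 45
1095 = 24×45 + 15
45 = 3×15 + 0
gcd(179373750, 235030005) = 15 ≠ 1, so 179373750 has no multiplicative inverse modulo 235030005.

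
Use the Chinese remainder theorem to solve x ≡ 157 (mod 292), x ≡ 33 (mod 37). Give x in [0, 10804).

Write x = 157 + 292·k. Then 292·k ≡ 33 − 157 ≡ 24 (mod 37).
Need 292⁻¹ mod 37. Extended Euclid on (37, 33):
37 = 1·33 + 4
33 = 8·4 + 1
4 = 4·1 + 0
Back-substitute:
1 = 33 − 8·4
1 = −8·37 + 9·33
292⁻¹ ≡ 9 (mod 37), so k ≡ 9·24 ≡ 31 (mod 37).
x = 157 + 292·31 = 9209.

9209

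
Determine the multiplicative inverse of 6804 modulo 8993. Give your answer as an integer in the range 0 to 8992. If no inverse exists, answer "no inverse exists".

Apply the Euclidean algorithm to 8993 and 6804:
8993 = 1·6804 + 2189
6804 = 3·2189 + 237
2189 = 9·237 + 56
237 = 4·56 + 13
56 = 4·13 + 4
13 = 3·4 + 1
4 = 4·1 + 0
Since gcd(6804, 8993) = 1, back-substitute to write 1 as a combination:
1 = 13 − 3·4
1 = −3·56 + 13·13
1 = 13·237 − 55·56
1 = −55·2189 + 508·237
1 = 508·6804 − 1579·2189
1 = −1579·8993 + 2087·6804
So 6804·2087 ≡ 1 (mod 8993).

2087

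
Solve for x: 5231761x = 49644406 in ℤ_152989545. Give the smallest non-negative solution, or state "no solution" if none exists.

135699601

First find gcd(5231761, 152989545):
152989545 = 29*5231761 + 1268476
5231761 = 4*1268476 + 157857
1268476 = 8*157857 + 5620
157857 = 28*5620 + 497
5620 = 11*497 + 153
497 = 3*153 + 38
153 = 4*38 + 1
38 = 38*1 + 0
gcd = 1, so a unique solution mod 152989545 exists.
Back-substitute for the Bézout coefficients:
1 = 153 − 4·38
1 = −4·497 + 13·153
1 = 13·5620 − 147·497
1 = −147·157857 + 4129·5620
1 = 4129·1268476 − 33179·157857
1 = −33179·5231761 + 136845·1268476
1 = 136845·152989545 − 4001684·5231761
So 5231761·(-4001684) ≡ 1 (mod 152989545), giving 5231761⁻¹ ≡ 148987861.
x ≡ 5231761⁻¹·49644406 ≡ 148987861·49644406 ≡ 135699601 (mod 152989545).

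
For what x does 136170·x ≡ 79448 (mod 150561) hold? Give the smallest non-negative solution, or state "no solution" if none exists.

no solution

gcd(136170, 150561):
150561 = 1*136170 + 14391
136170 = 9*14391 + 6651
14391 = 2*6651 + 1089
6651 = 6*1089 + 117
1089 = 9*117 + 36
117 = 3*36 + 9
36 = 4*9 + 0
gcd = 9, but 9 ∤ 79448, so the congruence has no solution.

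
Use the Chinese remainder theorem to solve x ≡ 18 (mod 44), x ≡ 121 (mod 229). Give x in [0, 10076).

Write x = 18 + 44·k. Then 44·k ≡ 121 − 18 ≡ 103 (mod 229).
Need 44⁻¹ mod 229. Extended Euclid on (229, 44):
229 = 5*44 + 9
44 = 4*9 + 8
9 = 1*8 + 1
8 = 8*1 + 0
Back-substitute:
1 = 9 − 8
1 = −44 + 5·9
1 = 5·229 − 26·44
44⁻¹ ≡ 203 (mod 229), so k ≡ 203·103 ≡ 70 (mod 229).
x = 18 + 44·70 = 3098.

3098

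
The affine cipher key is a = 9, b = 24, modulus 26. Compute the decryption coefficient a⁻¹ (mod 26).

3

gcd(26, 9) by repeated division:
26 = 2·9 + 8
9 = 1·8 + 1
8 = 8·1 + 0
gcd = 1, so the inverse exists. Back-substitute:
1 = 9 − 8
1 = −26 + 3·9
So 9·3 ≡ 1 (mod 26).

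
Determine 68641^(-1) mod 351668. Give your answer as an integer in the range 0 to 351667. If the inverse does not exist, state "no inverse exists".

gcd(351668, 68641) by repeated division:
351668 = 5×68641 + 8463
68641 = 8×8463 + 937
8463 = 9×937 + 30
937 = 31×30 + 7
30 = 4×7 + 2
7 = 3×2 + 1
2 = 2×1 + 0
gcd = 1, so the inverse exists. Back-substitute:
1 = 7 − 3·2
1 = −3·30 + 13·7
1 = 13·937 − 406·30
1 = −406·8463 + 3667·937
1 = 3667·68641 − 29742·8463
1 = −29742·351668 + 152377·68641
So 68641·152377 ≡ 1 (mod 351668).

152377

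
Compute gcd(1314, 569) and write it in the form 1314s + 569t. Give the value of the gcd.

Euclidean algorithm:
1314 = 2*569 + 176
569 = 3*176 + 41
176 = 4*41 + 12
41 = 3*12 + 5
12 = 2*5 + 2
5 = 2*2 + 1
2 = 2*1 + 0
gcd(1314, 569) = 1.
Express as a combination:
1 = 5 − 2·2
1 = −2·12 + 5·5
1 = 5·41 − 17·12
1 = −17·176 + 73·41
1 = 73·569 − 236·176
1 = −236·1314 + 545·569
So 1 = (-236)·1314 + (545)·569.

1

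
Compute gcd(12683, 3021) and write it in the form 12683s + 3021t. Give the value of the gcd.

1

Repeated division:
12683 = 4×3021 + 599
3021 = 5×599 + 26
599 = 23×26 + 1
26 = 26×1 + 0
gcd(12683, 3021) = 1.
Express as a combination:
1 = 599 − 23·26
1 = −23·3021 + 116·599
1 = 116·12683 − 487·3021
So 1 = (116)·12683 + (-487)·3021.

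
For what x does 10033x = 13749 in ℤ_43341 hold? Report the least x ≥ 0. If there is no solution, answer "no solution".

First find gcd(10033, 43341):
43341 = 4*10033 + 3209
10033 = 3*3209 + 406
3209 = 7*406 + 367
406 = 1*367 + 39
367 = 9*39 + 16
39 = 2*16 + 7
16 = 2*7 + 2
7 = 3*2 + 1
2 = 2*1 + 0
gcd = 1, so a unique solution mod 43341 exists.
Back-substitute for the Bézout coefficients:
1 = 7 − 3·2
1 = −3·16 + 7·7
1 = 7·39 − 17·16
1 = −17·367 + 160·39
1 = 160·406 − 177·367
1 = −177·3209 + 1399·406
1 = 1399·10033 − 4374·3209
1 = −4374·43341 + 18895·10033
So 10033·(18895) ≡ 1 (mod 43341), giving 10033⁻¹ ≡ 18895.
x ≡ 10033⁻¹·13749 ≡ 18895·13749 ≡ 1401 (mod 43341).

1401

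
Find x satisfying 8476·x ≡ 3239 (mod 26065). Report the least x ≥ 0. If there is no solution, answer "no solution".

no solution

gcd(8476, 26065):
26065 = 3*8476 + 637
8476 = 13*637 + 195
637 = 3*195 + 52
195 = 3*52 + 39
52 = 1*39 + 13
39 = 3*13 + 0
gcd = 13, but 13 ∤ 3239, so the congruence has no solution.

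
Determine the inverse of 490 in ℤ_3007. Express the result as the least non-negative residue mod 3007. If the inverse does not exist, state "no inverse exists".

718

Apply the Euclidean algorithm to 3007 and 490:
3007 = 6×490 + 67
490 = 7×67 + 21
67 = 3×21 + 4
21 = 5×4 + 1
4 = 4×1 + 0
Since gcd(490, 3007) = 1, back-substitute to write 1 as a combination:
1 = 21 − 5·4
1 = −5·67 + 16·21
1 = 16·490 − 117·67
1 = −117·3007 + 718·490
So 490·718 ≡ 1 (mod 3007).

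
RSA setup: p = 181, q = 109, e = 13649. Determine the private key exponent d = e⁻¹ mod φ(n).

10289

φ(n) = (p−1)(q−1) = 180·108 = 19440.
Need d with 13649·d ≡ 1 (mod 19440). Apply the extended Euclidean algorithm:
19440 = 1×13649 + 5791
13649 = 2×5791 + 2067
5791 = 2×2067 + 1657
2067 = 1×1657 + 410
1657 = 4×410 + 17
410 = 24×17 + 2
17 = 8×2 + 1
2 = 2×1 + 0
Back-substitute:
1 = 17 − 8·2
1 = −8·410 + 193·17
1 = 193·1657 − 780·410
1 = −780·2067 + 973·1657
1 = 973·5791 − 2726·2067
1 = −2726·13649 + 6425·5791
1 = 6425·19440 − 9151·13649
So 13649·(-9151) ≡ 1 (mod 19440), hence d ≡ -9151 ≡ 10289 (mod 19440).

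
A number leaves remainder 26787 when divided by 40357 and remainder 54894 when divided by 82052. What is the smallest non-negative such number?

Write x = 26787 + 40357·k. Then 40357·k ≡ 54894 − 26787 ≡ 28107 (mod 82052).
Need 40357⁻¹ mod 82052. Extended Euclid on (82052, 40357):
82052 = 2·40357 + 1338
40357 = 30·1338 + 217
1338 = 6·217 + 36
217 = 6·36 + 1
36 = 36·1 + 0
Back-substitute:
1 = 217 − 6·36
1 = −6·1338 + 37·217
1 = 37·40357 − 1116·1338
1 = −1116·82052 + 2269·40357
40357⁻¹ ≡ 2269 (mod 82052), so k ≡ 2269·28107 ≡ 20379 (mod 82052).
x = 26787 + 40357·20379 = 822462090.

822462090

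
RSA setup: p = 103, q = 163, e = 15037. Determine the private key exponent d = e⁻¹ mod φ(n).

φ(n) = (p−1)(q−1) = 102·162 = 16524.
Need d with 15037·d ≡ 1 (mod 16524). Apply the extended Euclidean algorithm:
16524 = 1×15037 + 1487
15037 = 10×1487 + 167
1487 = 8×167 + 151
167 = 1×151 + 16
151 = 9×16 + 7
16 = 2×7 + 2
7 = 3×2 + 1
2 = 2×1 + 0
Back-substitute:
1 = 7 − 3·2
1 = −3·16 + 7·7
1 = 7·151 − 66·16
1 = −66·167 + 73·151
1 = 73·1487 − 650·167
1 = −650·15037 + 6573·1487
1 = 6573·16524 − 7223·15037
So 15037·(-7223) ≡ 1 (mod 16524), hence d ≡ -7223 ≡ 9301 (mod 16524).

9301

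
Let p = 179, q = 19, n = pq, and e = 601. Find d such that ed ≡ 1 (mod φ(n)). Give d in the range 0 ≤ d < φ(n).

φ(n) = (p−1)(q−1) = 178·18 = 3204.
Need d with 601·d ≡ 1 (mod 3204). Apply the extended Euclidean algorithm:
3204 = 5*601 + 199
601 = 3*199 + 4
199 = 49*4 + 3
4 = 1*3 + 1
3 = 3*1 + 0
Back-substitute:
1 = 4 − 3
1 = −199 + 50·4
1 = 50·601 − 151·199
1 = −151·3204 + 805·601
So 601·805 ≡ 1 (mod 3204), hence d = 805.

805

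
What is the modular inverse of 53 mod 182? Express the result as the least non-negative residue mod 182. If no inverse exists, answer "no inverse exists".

79

Extended Euclidean algorithm:
182 = 3·53 + 23
53 = 2·23 + 7
23 = 3·7 + 2
7 = 3·2 + 1
2 = 2·1 + 0
The gcd is 1. Working backward:
1 = 7 − 3·2
1 = −3·23 + 10·7
1 = 10·53 − 23·23
1 = −23·182 + 79·53
So 53·79 ≡ 1 (mod 182).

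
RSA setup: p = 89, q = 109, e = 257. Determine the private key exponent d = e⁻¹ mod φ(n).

φ(n) = (p−1)(q−1) = 88·108 = 9504.
Need d with 257·d ≡ 1 (mod 9504). Apply the extended Euclidean algorithm:
9504 = 36*257 + 252
257 = 1*252 + 5
252 = 50*5 + 2
5 = 2*2 + 1
2 = 2*1 + 0
Back-substitute:
1 = 5 − 2·2
1 = −2·252 + 101·5
1 = 101·257 − 103·252
1 = −103·9504 + 3809·257
So 257·3809 ≡ 1 (mod 9504), hence d = 3809.

3809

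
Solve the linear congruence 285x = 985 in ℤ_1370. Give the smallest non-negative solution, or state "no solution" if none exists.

First find gcd(285, 1370):
1370 = 4*285 + 230
285 = 1*230 + 55
230 = 4*55 + 10
55 = 5*10 + 5
10 = 2*5 + 0
gcd = 5 and 5 | 985, so solutions exist. Divide through by 5: 57x ≡ 197 (mod 274).
Now find 57⁻¹ mod 274:
274 = 4×57 + 46
57 = 1×46 + 11
46 = 4×11 + 2
11 = 5×2 + 1
2 = 2×1 + 0
Back-substitute:
1 = 11 − 5·2
1 = −5·46 + 21·11
1 = 21·57 − 26·46
1 = −26·274 + 125·57
So 57⁻¹ ≡ 125 (mod 274).
Then x ≡ 125·197 ≡ 239 (mod 274); the smallest non-negative solution is x = 239.

239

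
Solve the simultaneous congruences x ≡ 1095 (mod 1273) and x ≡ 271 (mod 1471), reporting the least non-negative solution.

Write x = 1095 + 1273·k. Then 1273·k ≡ 271 − 1095 ≡ 647 (mod 1471).
Need 1273⁻¹ mod 1471. Extended Euclid on (1471, 1273):
1471 = 1*1273 + 198
1273 = 6*198 + 85
198 = 2*85 + 28
85 = 3*28 + 1
28 = 28*1 + 0
Back-substitute:
1 = 85 − 3·28
1 = −3·198 + 7·85
1 = 7·1273 − 45·198
1 = −45·1471 + 52·1273
1273⁻¹ ≡ 52 (mod 1471), so k ≡ 52·647 ≡ 1282 (mod 1471).
x = 1095 + 1273·1282 = 1633081.

1633081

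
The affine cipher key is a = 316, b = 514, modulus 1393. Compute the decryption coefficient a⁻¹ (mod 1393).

Apply the Euclidean algorithm to 1393 and 316:
1393 = 4·316 + 129
316 = 2·129 + 58
129 = 2·58 + 13
58 = 4·13 + 6
13 = 2·6 + 1
6 = 6·1 + 0
The gcd is 1. Working backward:
1 = 13 − 2·6
1 = −2·58 + 9·13
1 = 9·129 − 20·58
1 = −20·316 + 49·129
1 = 49·1393 − 216·316
Hence 316⁻¹ ≡ -216 ≡ 1177 (mod 1393).

1177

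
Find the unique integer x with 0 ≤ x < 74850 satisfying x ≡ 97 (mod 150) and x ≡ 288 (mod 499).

Write x = 97 + 150·k. Then 150·k ≡ 288 − 97 ≡ 191 (mod 499).
Need 150⁻¹ mod 499. Extended Euclid on (499, 150):
499 = 3*150 + 49
150 = 3*49 + 3
49 = 16*3 + 1
3 = 3*1 + 0
Back-substitute:
1 = 49 − 16·3
1 = −16·150 + 49·49
1 = 49·499 − 163·150
150⁻¹ ≡ 336 (mod 499), so k ≡ 336·191 ≡ 304 (mod 499).
x = 97 + 150·304 = 45697.

45697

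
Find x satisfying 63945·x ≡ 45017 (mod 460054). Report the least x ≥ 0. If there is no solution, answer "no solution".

First find gcd(63945, 460054):
460054 = 7·63945 + 12439
63945 = 5·12439 + 1750
12439 = 7·1750 + 189
1750 = 9·189 + 49
189 = 3·49 + 42
49 = 1·42 + 7
42 = 6·7 + 0
gcd = 7 and 7 | 45017, so solutions exist. Divide through by 7: 9135x ≡ 6431 (mod 65722).
Now find 9135⁻¹ mod 65722:
65722 = 7·9135 + 1777
9135 = 5·1777 + 250
1777 = 7·250 + 27
250 = 9·27 + 7
27 = 3·7 + 6
7 = 1·6 + 1
6 = 6·1 + 0
Back-substitute:
1 = 7 − 6
1 = −27 + 4·7
1 = 4·250 − 37·27
1 = −37·1777 + 263·250
1 = 263·9135 − 1352·1777
1 = −1352·65722 + 9727·9135
So 9135⁻¹ ≡ 9727 (mod 65722).
Then x ≡ 9727·6431 ≡ 52715 (mod 65722); the smallest non-negative solution is x = 52715.

52715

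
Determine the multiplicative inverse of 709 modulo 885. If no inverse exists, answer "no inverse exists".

Extended Euclidean algorithm:
885 = 1·709 + 176
709 = 4·176 + 5
176 = 35·5 + 1
5 = 5·1 + 0
Since gcd(709, 885) = 1, back-substitute to write 1 as a combination:
1 = 176 − 35·5
1 = −35·709 + 141·176
1 = 141·885 − 176·709
Thus 709·(-176) ≡ 1 (mod 885); reducing, -176 mod 885 = 709.

709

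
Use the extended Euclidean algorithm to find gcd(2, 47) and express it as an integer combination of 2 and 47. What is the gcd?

1

Apply Euclid's algorithm to 47 and 2:
47 = 23·2 + 1
2 = 2·1 + 0
gcd(2, 47) = 1.
Working backward:
1 = 47 − 23·2
So 1 = (1)·47 + (-23)·2.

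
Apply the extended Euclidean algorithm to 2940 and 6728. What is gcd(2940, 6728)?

Apply Euclid's algorithm to 6728 and 2940:
6728 = 2*2940 + 848
2940 = 3*848 + 396
848 = 2*396 + 56
396 = 7*56 + 4
56 = 14*4 + 0
gcd(2940, 6728) = 4.
Express as a combination:
4 = 396 − 7·56
4 = −7·848 + 15·396
4 = 15·2940 − 52·848
4 = −52·6728 + 119·2940
So 4 = (-52)·6728 + (119)·2940.

4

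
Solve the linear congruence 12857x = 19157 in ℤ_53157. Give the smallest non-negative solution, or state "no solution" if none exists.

gcd(12857, 53157):
53157 = 4*12857 + 1729
12857 = 7*1729 + 754
1729 = 2*754 + 221
754 = 3*221 + 91
221 = 2*91 + 39
91 = 2*39 + 13
39 = 3*13 + 0
gcd = 13, but 13 ∤ 19157, so the congruence has no solution.

no solution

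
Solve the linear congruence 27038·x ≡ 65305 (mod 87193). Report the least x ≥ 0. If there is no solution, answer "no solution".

First find gcd(27038, 87193):
87193 = 3*27038 + 6079
27038 = 4*6079 + 2722
6079 = 2*2722 + 635
2722 = 4*635 + 182
635 = 3*182 + 89
182 = 2*89 + 4
89 = 22*4 + 1
4 = 4*1 + 0
gcd = 1, so a unique solution mod 87193 exists.
Back-substitute for the Bézout coefficients:
1 = 89 − 22·4
1 = −22·182 + 45·89
1 = 45·635 − 157·182
1 = −157·2722 + 673·635
1 = 673·6079 − 1503·2722
1 = −1503·27038 + 6685·6079
1 = 6685·87193 − 21558·27038
So 27038·(-21558) ≡ 1 (mod 87193), giving 27038⁻¹ ≡ 65635.
x ≡ 27038⁻¹·65305 ≡ 65635·65305 ≡ 60181 (mod 87193).

60181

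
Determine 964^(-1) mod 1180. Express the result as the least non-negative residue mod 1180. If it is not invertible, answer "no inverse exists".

no inverse exists

Compute gcd(964, 1180):
1180 = 1*964 + 216
964 = 4*216 + 100
216 = 2*100 + 16
100 = 6*16 + 4
16 = 4*4 + 0
The gcd is 4, not 1, hence no inverse exists.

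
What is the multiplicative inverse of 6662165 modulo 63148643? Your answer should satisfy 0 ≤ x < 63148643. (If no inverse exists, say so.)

Extended Euclidean algorithm:
63148643 = 9*6662165 + 3189158
6662165 = 2*3189158 + 283849
3189158 = 11*283849 + 66819
283849 = 4*66819 + 16573
66819 = 4*16573 + 527
16573 = 31*527 + 236
527 = 2*236 + 55
236 = 4*55 + 16
55 = 3*16 + 7
16 = 2*7 + 2
7 = 3*2 + 1
2 = 2*1 + 0
The gcd is 1. Working backward:
1 = 7 − 3·2
1 = −3·16 + 7·7
1 = 7·55 − 24·16
1 = −24·236 + 103·55
1 = 103·527 − 230·236
1 = −230·16573 + 7233·527
1 = 7233·66819 − 29162·16573
1 = −29162·283849 + 123881·66819
1 = 123881·3189158 − 1391853·283849
1 = −1391853·6662165 + 2907587·3189158
1 = 2907587·63148643 − 27560136·6662165
So 6662165·(-27560136) ≡ 1 (mod 63148643), and -27560136 ≡ 35588507 (mod 63148643).

35588507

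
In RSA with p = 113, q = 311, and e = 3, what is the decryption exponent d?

φ(n) = (p−1)(q−1) = 112·310 = 34720.
Need d with 3·d ≡ 1 (mod 34720). Apply the extended Euclidean algorithm:
34720 = 11573*3 + 1
3 = 3*1 + 0
Back-substitute:
1 = 34720 − 11573·3
So 3·(-11573) ≡ 1 (mod 34720), hence d ≡ -11573 ≡ 23147 (mod 34720).

23147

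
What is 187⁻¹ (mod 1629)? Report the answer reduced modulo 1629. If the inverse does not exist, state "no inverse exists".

Extended Euclidean algorithm:
1629 = 8*187 + 133
187 = 1*133 + 54
133 = 2*54 + 25
54 = 2*25 + 4
25 = 6*4 + 1
4 = 4*1 + 0
The gcd is 1. Working backward:
1 = 25 − 6·4
1 = −6·54 + 13·25
1 = 13·133 − 32·54
1 = −32·187 + 45·133
1 = 45·1629 − 392·187
So 187·(-392) ≡ 1 (mod 1629), and -392 ≡ 1237 (mod 1629).

1237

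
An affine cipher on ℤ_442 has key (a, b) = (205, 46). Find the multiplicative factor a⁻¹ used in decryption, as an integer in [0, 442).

69

Apply the Euclidean algorithm to 442 and 205:
442 = 2×205 + 32
205 = 6×32 + 13
32 = 2×13 + 6
13 = 2×6 + 1
6 = 6×1 + 0
Since gcd(205, 442) = 1, back-substitute to write 1 as a combination:
1 = 13 − 2·6
1 = −2·32 + 5·13
1 = 5·205 − 32·32
1 = −32·442 + 69·205
So 205·69 ≡ 1 (mod 442).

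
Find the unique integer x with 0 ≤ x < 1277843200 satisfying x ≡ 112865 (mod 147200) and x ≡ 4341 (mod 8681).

571248865

Write x = 112865 + 147200·k. Then 147200·k ≡ 4341 − 112865 ≡ 4329 (mod 8681).
Need 147200⁻¹ mod 8681. Extended Euclid on (8681, 8304):
8681 = 1×8304 + 377
8304 = 22×377 + 10
377 = 37×10 + 7
10 = 1×7 + 3
7 = 2×3 + 1
3 = 3×1 + 0
Back-substitute:
1 = 7 − 2·3
1 = −2·10 + 3·7
1 = 3·377 − 113·10
1 = −113·8304 + 2489·377
1 = 2489·8681 − 2602·8304
147200⁻¹ ≡ 6079 (mod 8681), so k ≡ 6079·4329 ≡ 3880 (mod 8681).
x = 112865 + 147200·3880 = 571248865.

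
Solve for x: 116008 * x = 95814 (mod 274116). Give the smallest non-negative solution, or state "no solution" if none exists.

no solution

gcd(116008, 274116):
274116 = 2*116008 + 42100
116008 = 2*42100 + 31808
42100 = 1*31808 + 10292
31808 = 3*10292 + 932
10292 = 11*932 + 40
932 = 23*40 + 12
40 = 3*12 + 4
12 = 3*4 + 0
gcd = 4, but 4 ∤ 95814, so the congruence has no solution.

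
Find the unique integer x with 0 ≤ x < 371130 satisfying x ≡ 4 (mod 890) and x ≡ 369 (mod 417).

131724

Write x = 4 + 890·k. Then 890·k ≡ 369 − 4 ≡ 365 (mod 417).
Need 890⁻¹ mod 417. Extended Euclid on (417, 56):
417 = 7·56 + 25
56 = 2·25 + 6
25 = 4·6 + 1
6 = 6·1 + 0
Back-substitute:
1 = 25 − 4·6
1 = −4·56 + 9·25
1 = 9·417 − 67·56
890⁻¹ ≡ 350 (mod 417), so k ≡ 350·365 ≡ 148 (mod 417).
x = 4 + 890·148 = 131724.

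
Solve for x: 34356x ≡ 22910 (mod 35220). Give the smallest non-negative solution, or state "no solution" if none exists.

gcd(34356, 35220):
35220 = 1×34356 + 864
34356 = 39×864 + 660
864 = 1×660 + 204
660 = 3×204 + 48
204 = 4×48 + 12
48 = 4×12 + 0
gcd = 12, but 12 ∤ 22910, so the congruence has no solution.

no solution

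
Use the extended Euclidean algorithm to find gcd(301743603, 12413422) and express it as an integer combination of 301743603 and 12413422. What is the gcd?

Apply Euclid's algorithm to 301743603 and 12413422:
301743603 = 24*12413422 + 3821475
12413422 = 3*3821475 + 948997
3821475 = 4*948997 + 25487
948997 = 37*25487 + 5978
25487 = 4*5978 + 1575
5978 = 3*1575 + 1253
1575 = 1*1253 + 322
1253 = 3*322 + 287
322 = 1*287 + 35
287 = 8*35 + 7
35 = 5*7 + 0
gcd(301743603, 12413422) = 7.
Back-substituting:
7 = 287 − 8·35
7 = −8·322 + 9·287
7 = 9·1253 − 35·322
7 = −35·1575 + 44·1253
7 = 44·5978 − 167·1575
7 = −167·25487 + 712·5978
7 = 712·948997 − 26511·25487
7 = −26511·3821475 + 106756·948997
7 = 106756·12413422 − 346779·3821475
7 = −346779·301743603 + 8429452·12413422
So 7 = (-346779)·301743603 + (8429452)·12413422.

7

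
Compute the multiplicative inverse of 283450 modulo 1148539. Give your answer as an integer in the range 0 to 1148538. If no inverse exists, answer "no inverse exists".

Run Euclid on (1148539, 283450):
1148539 = 4·283450 + 14739
283450 = 19·14739 + 3409
14739 = 4·3409 + 1103
3409 = 3·1103 + 100
1103 = 11·100 + 3
100 = 33·3 + 1
3 = 3·1 + 0
gcd = 1, so the inverse exists. Back-substitute:
1 = 100 − 33·3
1 = −33·1103 + 364·100
1 = 364·3409 − 1125·1103
1 = −1125·14739 + 4864·3409
1 = 4864·283450 − 93541·14739
1 = −93541·1148539 + 379028·283450
So 283450·379028 ≡ 1 (mod 1148539).

379028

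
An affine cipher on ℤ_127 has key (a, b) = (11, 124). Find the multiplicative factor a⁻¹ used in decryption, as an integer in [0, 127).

gcd(127, 11) by repeated division:
127 = 11×11 + 6
11 = 1×6 + 5
6 = 1×5 + 1
5 = 5×1 + 0
gcd = 1, so the inverse exists. Back-substitute:
1 = 6 − 5
1 = −11 + 2·6
1 = 2·127 − 23·11
So 11·(-23) ≡ 1 (mod 127), and -23 ≡ 104 (mod 127).

104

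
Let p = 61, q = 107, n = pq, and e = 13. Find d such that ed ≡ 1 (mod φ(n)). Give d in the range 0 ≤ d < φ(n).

1957

φ(n) = (p−1)(q−1) = 60·106 = 6360.
Need d with 13·d ≡ 1 (mod 6360). Apply the extended Euclidean algorithm:
6360 = 489·13 + 3
13 = 4·3 + 1
3 = 3·1 + 0
Back-substitute:
1 = 13 − 4·3
1 = −4·6360 + 1957·13
So 13·1957 ≡ 1 (mod 6360), hence d = 1957.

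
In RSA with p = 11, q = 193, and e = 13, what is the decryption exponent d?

φ(n) = (p−1)(q−1) = 10·192 = 1920.
Need d with 13·d ≡ 1 (mod 1920). Apply the extended Euclidean algorithm:
1920 = 147*13 + 9
13 = 1*9 + 4
9 = 2*4 + 1
4 = 4*1 + 0
Back-substitute:
1 = 9 − 2·4
1 = −2·13 + 3·9
1 = 3·1920 − 443·13
So 13·(-443) ≡ 1 (mod 1920), hence d ≡ -443 ≡ 1477 (mod 1920).

1477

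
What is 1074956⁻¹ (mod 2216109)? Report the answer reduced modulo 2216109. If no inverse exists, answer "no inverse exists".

1084637

Run Euclid on (2216109, 1074956):
2216109 = 2×1074956 + 66197
1074956 = 16×66197 + 15804
66197 = 4×15804 + 2981
15804 = 5×2981 + 899
2981 = 3×899 + 284
899 = 3×284 + 47
284 = 6×47 + 2
47 = 23×2 + 1
2 = 2×1 + 0
gcd = 1, so the inverse exists. Back-substitute:
1 = 47 − 23·2
1 = −23·284 + 139·47
1 = 139·899 − 440·284
1 = −440·2981 + 1459·899
1 = 1459·15804 − 7735·2981
1 = −7735·66197 + 32399·15804
1 = 32399·1074956 − 526119·66197
1 = −526119·2216109 + 1084637·1074956
So 1074956·1084637 ≡ 1 (mod 2216109).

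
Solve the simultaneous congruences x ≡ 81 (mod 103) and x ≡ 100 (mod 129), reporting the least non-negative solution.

3583

Write x = 81 + 103·k. Then 103·k ≡ 100 − 81 ≡ 19 (mod 129).
Need 103⁻¹ mod 129. Extended Euclid on (129, 103):
129 = 1·103 + 26
103 = 3·26 + 25
26 = 1·25 + 1
25 = 25·1 + 0
Back-substitute:
1 = 26 − 25
1 = −103 + 4·26
1 = 4·129 − 5·103
103⁻¹ ≡ 124 (mod 129), so k ≡ 124·19 ≡ 34 (mod 129).
x = 81 + 103·34 = 3583.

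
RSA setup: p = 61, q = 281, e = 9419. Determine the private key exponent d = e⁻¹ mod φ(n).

13379

φ(n) = (p−1)(q−1) = 60·280 = 16800.
Need d with 9419·d ≡ 1 (mod 16800). Apply the extended Euclidean algorithm:
16800 = 1·9419 + 7381
9419 = 1·7381 + 2038
7381 = 3·2038 + 1267
2038 = 1·1267 + 771
1267 = 1·771 + 496
771 = 1·496 + 275
496 = 1·275 + 221
275 = 1·221 + 54
221 = 4·54 + 5
54 = 10·5 + 4
5 = 1·4 + 1
4 = 4·1 + 0
Back-substitute:
1 = 5 − 4
1 = −54 + 11·5
1 = 11·221 − 45·54
1 = −45·275 + 56·221
1 = 56·496 − 101·275
1 = −101·771 + 157·496
1 = 157·1267 − 258·771
1 = −258·2038 + 415·1267
1 = 415·7381 − 1503·2038
1 = −1503·9419 + 1918·7381
1 = 1918·16800 − 3421·9419
So 9419·(-3421) ≡ 1 (mod 16800), hence d ≡ -3421 ≡ 13379 (mod 16800).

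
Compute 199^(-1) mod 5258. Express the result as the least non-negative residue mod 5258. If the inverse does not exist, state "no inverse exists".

1189

Run Euclid on (5258, 199):
5258 = 26*199 + 84
199 = 2*84 + 31
84 = 2*31 + 22
31 = 1*22 + 9
22 = 2*9 + 4
9 = 2*4 + 1
4 = 4*1 + 0
The gcd is 1. Working backward:
1 = 9 − 2·4
1 = −2·22 + 5·9
1 = 5·31 − 7·22
1 = −7·84 + 19·31
1 = 19·199 − 45·84
1 = −45·5258 + 1189·199
So 199·1189 ≡ 1 (mod 5258).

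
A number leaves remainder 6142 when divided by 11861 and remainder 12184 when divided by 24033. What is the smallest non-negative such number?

Write x = 6142 + 11861·k. Then 11861·k ≡ 12184 − 6142 ≡ 6042 (mod 24033).
Need 11861⁻¹ mod 24033. Extended Euclid on (24033, 11861):
24033 = 2×11861 + 311
11861 = 38×311 + 43
311 = 7×43 + 10
43 = 4×10 + 3
10 = 3×3 + 1
3 = 3×1 + 0
Back-substitute:
1 = 10 − 3·3
1 = −3·43 + 13·10
1 = 13·311 − 94·43
1 = −94·11861 + 3585·311
1 = 3585·24033 − 7264·11861
11861⁻¹ ≡ 16769 (mod 24033), so k ≡ 16769·6042 ≡ 19203 (mod 24033).
x = 6142 + 11861·19203 = 227772925.

227772925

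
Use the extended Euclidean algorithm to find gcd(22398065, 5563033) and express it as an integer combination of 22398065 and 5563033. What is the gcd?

Apply Euclid's algorithm to 22398065 and 5563033:
22398065 = 4·5563033 + 145933
5563033 = 38·145933 + 17579
145933 = 8·17579 + 5301
17579 = 3·5301 + 1676
5301 = 3·1676 + 273
1676 = 6·273 + 38
273 = 7·38 + 7
38 = 5·7 + 3
7 = 2·3 + 1
3 = 3·1 + 0
gcd(22398065, 5563033) = 1.
Express as a combination:
1 = 7 − 2·3
1 = −2·38 + 11·7
1 = 11·273 − 79·38
1 = −79·1676 + 485·273
1 = 485·5301 − 1534·1676
1 = −1534·17579 + 5087·5301
1 = 5087·145933 − 42230·17579
1 = −42230·5563033 + 1609827·145933
1 = 1609827·22398065 − 6481538·5563033
So 1 = (1609827)·22398065 + (-6481538)·5563033.

1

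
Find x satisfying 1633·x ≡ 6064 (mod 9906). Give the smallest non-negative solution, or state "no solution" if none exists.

6634

First find gcd(1633, 9906):
9906 = 6*1633 + 108
1633 = 15*108 + 13
108 = 8*13 + 4
13 = 3*4 + 1
4 = 4*1 + 0
gcd = 1, so a unique solution mod 9906 exists.
Back-substitute for the Bézout coefficients:
1 = 13 − 3·4
1 = −3·108 + 25·13
1 = 25·1633 − 378·108
1 = −378·9906 + 2293·1633
So 1633·(2293) ≡ 1 (mod 9906), giving 1633⁻¹ ≡ 2293.
x ≡ 1633⁻¹·6064 ≡ 2293·6064 ≡ 6634 (mod 9906).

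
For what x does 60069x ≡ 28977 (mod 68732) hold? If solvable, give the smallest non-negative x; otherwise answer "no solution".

4281

First find gcd(60069, 68732):
68732 = 1*60069 + 8663
60069 = 6*8663 + 8091
8663 = 1*8091 + 572
8091 = 14*572 + 83
572 = 6*83 + 74
83 = 1*74 + 9
74 = 8*9 + 2
9 = 4*2 + 1
2 = 2*1 + 0
gcd = 1, so a unique solution mod 68732 exists.
Back-substitute for the Bézout coefficients:
1 = 9 − 4·2
1 = −4·74 + 33·9
1 = 33·83 − 37·74
1 = −37·572 + 255·83
1 = 255·8091 − 3607·572
1 = −3607·8663 + 3862·8091
1 = 3862·60069 − 26779·8663
1 = −26779·68732 + 30641·60069
So 60069·(30641) ≡ 1 (mod 68732), giving 60069⁻¹ ≡ 30641.
x ≡ 60069⁻¹·28977 ≡ 30641·28977 ≡ 4281 (mod 68732).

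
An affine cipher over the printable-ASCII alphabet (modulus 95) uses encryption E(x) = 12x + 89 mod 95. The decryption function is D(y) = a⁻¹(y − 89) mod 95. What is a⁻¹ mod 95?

Run Euclid on (95, 12):
95 = 7*12 + 11
12 = 1*11 + 1
11 = 11*1 + 0
Since gcd(12, 95) = 1, back-substitute to write 1 as a combination:
1 = 12 − 11
1 = −95 + 8·12
So 12·8 ≡ 1 (mod 95).

8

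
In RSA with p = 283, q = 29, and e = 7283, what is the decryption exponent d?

7355

φ(n) = (p−1)(q−1) = 282·28 = 7896.
Need d with 7283·d ≡ 1 (mod 7896). Apply the extended Euclidean algorithm:
7896 = 1×7283 + 613
7283 = 11×613 + 540
613 = 1×540 + 73
540 = 7×73 + 29
73 = 2×29 + 15
29 = 1×15 + 14
15 = 1×14 + 1
14 = 14×1 + 0
Back-substitute:
1 = 15 − 14
1 = −29 + 2·15
1 = 2·73 − 5·29
1 = −5·540 + 37·73
1 = 37·613 − 42·540
1 = −42·7283 + 499·613
1 = 499·7896 − 541·7283
So 7283·(-541) ≡ 1 (mod 7896), hence d ≡ -541 ≡ 7355 (mod 7896).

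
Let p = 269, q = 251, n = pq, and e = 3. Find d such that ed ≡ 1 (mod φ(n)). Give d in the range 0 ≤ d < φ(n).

φ(n) = (p−1)(q−1) = 268·250 = 67000.
Need d with 3·d ≡ 1 (mod 67000). Apply the extended Euclidean algorithm:
67000 = 22333×3 + 1
3 = 3×1 + 0
Back-substitute:
1 = 67000 − 22333·3
So 3·(-22333) ≡ 1 (mod 67000), hence d ≡ -22333 ≡ 44667 (mod 67000).

44667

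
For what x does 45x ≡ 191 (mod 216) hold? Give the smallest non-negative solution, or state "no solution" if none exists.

gcd(45, 216):
216 = 4·45 + 36
45 = 1·36 + 9
36 = 4·9 + 0
gcd = 9, but 9 ∤ 191, so the congruence has no solution.

no solution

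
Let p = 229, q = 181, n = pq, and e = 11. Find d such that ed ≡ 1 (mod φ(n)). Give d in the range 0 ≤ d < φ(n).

φ(n) = (p−1)(q−1) = 228·180 = 41040.
Need d with 11·d ≡ 1 (mod 41040). Apply the extended Euclidean algorithm:
41040 = 3730*11 + 10
11 = 1*10 + 1
10 = 10*1 + 0
Back-substitute:
1 = 11 − 10
1 = −41040 + 3731·11
So 11·3731 ≡ 1 (mod 41040), hence d = 3731.

3731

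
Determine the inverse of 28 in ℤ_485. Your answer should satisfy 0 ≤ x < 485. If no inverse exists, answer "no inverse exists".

Extended Euclidean algorithm:
485 = 17*28 + 9
28 = 3*9 + 1
9 = 9*1 + 0
The gcd is 1. Working backward:
1 = 28 − 3·9
1 = −3·485 + 52·28
So 28·52 ≡ 1 (mod 485).

52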